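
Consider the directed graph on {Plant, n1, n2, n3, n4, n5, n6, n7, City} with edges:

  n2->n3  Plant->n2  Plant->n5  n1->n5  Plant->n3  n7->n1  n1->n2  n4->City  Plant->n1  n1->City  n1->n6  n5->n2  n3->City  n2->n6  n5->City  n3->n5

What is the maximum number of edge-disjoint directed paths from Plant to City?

3

Assign every edge capacity 1; by Menger, the answer equals the max flow.
Path Plant→n1→City (+1); total 1.
Path Plant→n3→City (+1); total 2.
Path Plant→n5→City (+1); total 3.
No residual Plant→City path; max flow = 3.
Certifying cut of size 3: {Plant→n1, n3→City, n5→City}.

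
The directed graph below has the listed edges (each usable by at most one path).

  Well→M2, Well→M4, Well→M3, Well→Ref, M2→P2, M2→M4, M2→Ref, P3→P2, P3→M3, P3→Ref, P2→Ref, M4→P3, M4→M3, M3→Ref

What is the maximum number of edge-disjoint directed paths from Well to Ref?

4

Assign every edge capacity 1; by Menger, the answer equals the max flow.
Path Well→Ref (+1); total 1.
Path Well→M2→Ref (+1); total 2.
Path Well→M3→Ref (+1); total 3.
Path Well→M4→P3→Ref (+1); total 4.
No residual Well→Ref path; max flow = 4.
Certifying cut of size 4: {Well→M2, Well→M3, Well→M4, Well→Ref}.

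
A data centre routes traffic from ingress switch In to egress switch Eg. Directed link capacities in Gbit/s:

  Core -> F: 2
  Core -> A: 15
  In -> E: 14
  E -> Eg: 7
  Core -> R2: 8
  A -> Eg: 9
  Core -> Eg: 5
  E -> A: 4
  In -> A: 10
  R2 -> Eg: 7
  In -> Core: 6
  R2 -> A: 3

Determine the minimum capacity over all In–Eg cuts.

22

Augment In→E→Eg: bottleneck 7, flow now 7.
Augment In→Core→Eg: bottleneck 5, flow now 12.
Augment In→A→Eg: bottleneck 9, flow now 21.
Augment In→Core→R2→Eg: bottleneck 1, flow now 22.
No augmenting path remains; maximum flow = 22.
By max-flow min-cut, the minimum cut capacity equals the max flow.
In the residual graph, reachable from In: {In, E, A}.
Min-cut edges: In→Core (6), E→Eg (7), A→Eg (9); capacity 6 + 7 + 9 = 22.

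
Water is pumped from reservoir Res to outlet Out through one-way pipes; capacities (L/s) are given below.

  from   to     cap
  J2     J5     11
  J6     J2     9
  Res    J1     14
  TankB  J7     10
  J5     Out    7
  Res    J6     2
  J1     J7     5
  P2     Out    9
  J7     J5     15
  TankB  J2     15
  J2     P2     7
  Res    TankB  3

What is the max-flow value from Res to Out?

10

Augment Res→TankB→J2→J5→Out: bottleneck 3, flow now 3.
Augment Res→J6→J2→J5→Out: bottleneck 2, flow now 5.
Augment Res→J1→J7→J5→Out: bottleneck 2, flow now 7.
Augment Res→J1→J7→J5→J2→P2→Out: bottleneck 3, flow now 10. (uses reverse residual edge)
No augmenting path remains; maximum flow = 10.
In the residual graph, reachable from Res: {Res, J1}.
Min-cut edges: Res→TankB (3), Res→J6 (2), J1→J7 (5); capacity 3 + 2 + 5 = 10.
This cut is saturated, so no flow can exceed 10.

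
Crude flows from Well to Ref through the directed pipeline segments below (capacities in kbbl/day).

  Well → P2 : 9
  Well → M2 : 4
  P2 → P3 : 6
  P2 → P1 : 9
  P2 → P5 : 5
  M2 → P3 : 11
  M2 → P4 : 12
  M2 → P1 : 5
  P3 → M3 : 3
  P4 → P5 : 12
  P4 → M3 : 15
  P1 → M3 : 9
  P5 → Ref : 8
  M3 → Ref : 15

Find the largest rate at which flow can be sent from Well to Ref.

Augment Well→P2→P5→Ref: bottleneck 5, flow now 5.
Augment Well→P2→P3→M3→Ref: bottleneck 3, flow now 8.
Augment Well→P2→P1→M3→Ref: bottleneck 1, flow now 9.
Augment Well→M2→P4→P5→Ref: bottleneck 3, flow now 12.
Augment Well→M2→P4→M3→Ref: bottleneck 1, flow now 13.
No augmenting path remains; maximum flow = 13.
In the residual graph, reachable from Well: {Well}.
Min-cut edges: Well→P2 (9), Well→M2 (4); capacity 9 + 4 = 13.
This cut is saturated, so no flow can exceed 13.

13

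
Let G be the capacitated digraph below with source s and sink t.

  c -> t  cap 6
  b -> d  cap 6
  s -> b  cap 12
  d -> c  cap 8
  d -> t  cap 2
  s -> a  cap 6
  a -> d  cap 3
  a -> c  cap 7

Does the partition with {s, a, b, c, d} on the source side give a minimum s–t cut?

Given cut capacity: 6 + 2 = 8.
Augment s→a→c→t: bottleneck 6, flow now 6.
Augment s→b→d→t: bottleneck 2, flow now 8.
No augmenting path remains; maximum flow = 8.
Cut capacity 8 equals the max flow, so it is a minimum cut.

Yes — it is a minimum cut (capacity 8).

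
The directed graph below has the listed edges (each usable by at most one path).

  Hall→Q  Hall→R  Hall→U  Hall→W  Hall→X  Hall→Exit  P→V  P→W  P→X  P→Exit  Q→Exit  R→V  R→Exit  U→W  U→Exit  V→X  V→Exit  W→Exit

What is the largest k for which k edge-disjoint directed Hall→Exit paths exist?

Assign every edge capacity 1; by Menger, the answer equals the max flow.
Path Hall→Exit (+1); total 1.
Path Hall→Q→Exit (+1); total 2.
Path Hall→R→Exit (+1); total 3.
Path Hall→U→Exit (+1); total 4.
Path Hall→W→Exit (+1); total 5.
No residual Hall→Exit path; max flow = 5.
Certifying cut of size 5: {Hall→Exit, Hall→Q, Hall→R, Hall→U, Hall→W}.

5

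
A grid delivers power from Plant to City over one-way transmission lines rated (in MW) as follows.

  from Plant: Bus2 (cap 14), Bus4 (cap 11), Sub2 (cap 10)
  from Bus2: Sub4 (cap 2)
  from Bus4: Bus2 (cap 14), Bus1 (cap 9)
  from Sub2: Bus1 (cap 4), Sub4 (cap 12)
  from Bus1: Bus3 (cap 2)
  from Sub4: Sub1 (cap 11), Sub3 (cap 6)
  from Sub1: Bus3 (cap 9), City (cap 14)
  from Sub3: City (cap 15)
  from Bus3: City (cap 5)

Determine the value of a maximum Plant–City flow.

Augment Plant→Bus2→Sub4→Sub1→City: bottleneck 2, flow now 2.
Augment Plant→Bus4→Bus1→Bus3→City: bottleneck 2, flow now 4.
Augment Plant→Sub2→Sub4→Sub1→City: bottleneck 9, flow now 13.
Augment Plant→Sub2→Sub4→Sub3→City: bottleneck 1, flow now 14.
No augmenting path remains; maximum flow = 14.
In the residual graph, reachable from Plant: {Plant, Bus2, Bus4, Bus1}.
Min-cut edges: Plant→Sub2 (10), Bus2→Sub4 (2), Bus1→Bus3 (2); capacity 10 + 2 + 2 = 14.
This cut is saturated, so no flow can exceed 14.

14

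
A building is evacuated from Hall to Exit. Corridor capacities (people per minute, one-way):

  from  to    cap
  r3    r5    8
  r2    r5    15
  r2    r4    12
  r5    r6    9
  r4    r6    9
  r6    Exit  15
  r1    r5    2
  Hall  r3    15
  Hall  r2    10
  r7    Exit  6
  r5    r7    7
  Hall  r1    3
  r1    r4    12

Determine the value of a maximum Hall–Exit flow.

Augment Hall→r1→r4→r6→Exit: bottleneck 3, flow now 3.
Augment Hall→r2→r4→r6→Exit: bottleneck 6, flow now 9.
Augment Hall→r2→r5→r6→Exit: bottleneck 4, flow now 13.
Augment Hall→r3→r5→r6→Exit: bottleneck 2, flow now 15.
Augment Hall→r3→r5→r7→Exit: bottleneck 6, flow now 21.
No augmenting path remains; maximum flow = 21.
In the residual graph, reachable from Hall: {Hall, r3}.
Min-cut edges: Hall→r1 (3), Hall→r2 (10), r3→r5 (8); capacity 3 + 10 + 8 = 21.
This cut is saturated, so no flow can exceed 21.

21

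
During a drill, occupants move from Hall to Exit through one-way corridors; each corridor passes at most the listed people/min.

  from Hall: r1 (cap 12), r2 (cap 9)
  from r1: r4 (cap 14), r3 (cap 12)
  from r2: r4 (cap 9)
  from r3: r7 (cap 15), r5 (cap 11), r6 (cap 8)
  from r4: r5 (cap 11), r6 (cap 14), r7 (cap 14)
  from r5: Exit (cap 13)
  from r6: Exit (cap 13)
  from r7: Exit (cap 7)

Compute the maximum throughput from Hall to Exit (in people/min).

21

Augment Hall→r1→r3→r5→Exit: bottleneck 11, flow now 11.
Augment Hall→r1→r3→r6→Exit: bottleneck 1, flow now 12.
Augment Hall→r2→r4→r5→Exit: bottleneck 2, flow now 14.
Augment Hall→r2→r4→r6→Exit: bottleneck 7, flow now 21.
No augmenting path remains; maximum flow = 21.
In the residual graph, reachable from Hall: {Hall}.
Min-cut edges: Hall→r1 (12), Hall→r2 (9); capacity 12 + 9 = 21.
This cut is saturated, so no flow can exceed 21.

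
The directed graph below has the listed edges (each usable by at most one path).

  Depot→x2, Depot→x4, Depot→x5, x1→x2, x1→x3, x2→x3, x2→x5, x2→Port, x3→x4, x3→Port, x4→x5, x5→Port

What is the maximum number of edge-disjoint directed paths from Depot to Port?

2

Assign every edge capacity 1; by Menger, the answer equals the max flow.
Path Depot→x2→Port (+1); total 1.
Path Depot→x5→Port (+1); total 2.
No residual Depot→Port path; max flow = 2.
Certifying cut of size 2: {Depot→x2, x5→Port}.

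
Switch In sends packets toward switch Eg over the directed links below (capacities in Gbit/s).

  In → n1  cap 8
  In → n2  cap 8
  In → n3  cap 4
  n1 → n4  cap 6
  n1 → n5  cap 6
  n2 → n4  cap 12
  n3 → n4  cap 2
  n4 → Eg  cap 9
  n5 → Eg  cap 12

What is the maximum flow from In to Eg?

Augment In→n1→n4→Eg: bottleneck 6, flow now 6.
Augment In→n1→n5→Eg: bottleneck 2, flow now 8.
Augment In→n2→n4→Eg: bottleneck 3, flow now 11.
Augment In→n2→n4→n1→n5→Eg: bottleneck 4, flow now 15. (uses reverse residual edge)
No augmenting path remains; maximum flow = 15.
In the residual graph, reachable from In: {In, n1, n2, n3, n4}.
Min-cut edges: n1→n5 (6), n4→Eg (9); capacity 6 + 9 = 15.
This cut is saturated, so no flow can exceed 15.

15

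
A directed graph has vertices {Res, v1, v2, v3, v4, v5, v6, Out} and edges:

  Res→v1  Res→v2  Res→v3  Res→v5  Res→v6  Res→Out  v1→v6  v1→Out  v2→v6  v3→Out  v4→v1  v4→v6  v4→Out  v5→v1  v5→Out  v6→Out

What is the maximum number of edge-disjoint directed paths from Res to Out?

Assign every edge capacity 1; by Menger, the answer equals the max flow.
Path Res→Out (+1); total 1.
Path Res→v1→Out (+1); total 2.
Path Res→v3→Out (+1); total 3.
Path Res→v5→Out (+1); total 4.
Path Res→v6→Out (+1); total 5.
No residual Res→Out path; max flow = 5.
Certifying cut of size 5: {Res→Out, Res→v1, Res→v3, Res→v5, v6→Out}.

5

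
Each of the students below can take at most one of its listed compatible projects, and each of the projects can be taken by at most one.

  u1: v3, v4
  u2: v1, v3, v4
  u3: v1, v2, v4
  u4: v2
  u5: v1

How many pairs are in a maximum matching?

Unit-capacity flow: source→left, listed edges, right→sink; max matching = max flow.
Augmenting path u1→v3 (+1); matched 1.
Augmenting path u2→v1 (+1); matched 2.
Augmenting path u3→v2 (+1); matched 3.
Augmenting path u4→v2→u3→v4 (+1); matched 4.
No augmenting path remains; maximum matching = 4.
König certificate: {v1, v2, v3, v4} is a vertex cover of size 4 (every listed pair touches it), so no matching can be larger.

4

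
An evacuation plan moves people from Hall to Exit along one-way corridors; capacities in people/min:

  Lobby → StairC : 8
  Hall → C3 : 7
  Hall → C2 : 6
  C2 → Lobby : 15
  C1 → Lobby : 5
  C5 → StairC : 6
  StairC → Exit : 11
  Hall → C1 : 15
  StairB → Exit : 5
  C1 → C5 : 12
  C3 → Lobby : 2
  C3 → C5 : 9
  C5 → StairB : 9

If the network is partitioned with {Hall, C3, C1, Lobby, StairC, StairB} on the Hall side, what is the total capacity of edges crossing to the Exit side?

43

Edges leaving {Hall, C3, C1, Lobby, StairC, StairB}: Hall→C2 (6), C3→C5 (9), C1→C5 (12), StairC→Exit (11), StairB→Exit (5).
Cut capacity = 6 + 9 + 12 + 11 + 5 = 43.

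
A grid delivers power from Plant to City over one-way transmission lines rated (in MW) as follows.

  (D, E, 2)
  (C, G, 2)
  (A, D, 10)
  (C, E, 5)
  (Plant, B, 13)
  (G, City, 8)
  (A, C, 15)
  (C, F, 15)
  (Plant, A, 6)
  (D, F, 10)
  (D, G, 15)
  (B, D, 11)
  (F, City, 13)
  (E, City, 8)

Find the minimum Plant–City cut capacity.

17

Augment Plant→A→C→E→City: bottleneck 5, flow now 5.
Augment Plant→A→C→F→City: bottleneck 1, flow now 6.
Augment Plant→B→D→E→City: bottleneck 2, flow now 8.
Augment Plant→B→D→F→City: bottleneck 9, flow now 17.
No augmenting path remains; maximum flow = 17.
By max-flow min-cut, the minimum cut capacity equals the max flow.
In the residual graph, reachable from Plant: {Plant, B}.
Min-cut edges: Plant→A (6), B→D (11); capacity 6 + 11 = 17.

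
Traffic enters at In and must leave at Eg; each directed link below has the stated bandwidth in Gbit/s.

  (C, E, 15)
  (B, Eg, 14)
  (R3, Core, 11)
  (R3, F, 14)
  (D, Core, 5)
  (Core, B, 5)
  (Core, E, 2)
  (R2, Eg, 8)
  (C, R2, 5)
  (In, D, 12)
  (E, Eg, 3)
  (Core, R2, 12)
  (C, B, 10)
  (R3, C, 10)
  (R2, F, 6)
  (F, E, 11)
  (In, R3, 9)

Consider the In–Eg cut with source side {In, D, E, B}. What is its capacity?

31

Edges leaving {In, D, E, B}: In→R3 (9), D→Core (5), E→Eg (3), B→Eg (14).
Cut capacity = 9 + 5 + 3 + 14 = 31.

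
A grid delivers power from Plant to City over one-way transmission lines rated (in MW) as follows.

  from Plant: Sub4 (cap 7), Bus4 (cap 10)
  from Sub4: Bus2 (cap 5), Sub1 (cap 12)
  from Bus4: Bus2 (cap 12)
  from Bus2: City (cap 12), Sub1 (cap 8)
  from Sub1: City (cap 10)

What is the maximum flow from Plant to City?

17

Augment Plant→Sub4→Bus2→City: bottleneck 5, flow now 5.
Augment Plant→Sub4→Sub1→City: bottleneck 2, flow now 7.
Augment Plant→Bus4→Bus2→City: bottleneck 7, flow now 14.
Augment Plant→Bus4→Bus2→Sub1→City: bottleneck 3, flow now 17.
No augmenting path remains; maximum flow = 17.
In the residual graph, reachable from Plant: {Plant}.
Min-cut edges: Plant→Sub4 (7), Plant→Bus4 (10); capacity 7 + 10 = 17.
This cut is saturated, so no flow can exceed 17.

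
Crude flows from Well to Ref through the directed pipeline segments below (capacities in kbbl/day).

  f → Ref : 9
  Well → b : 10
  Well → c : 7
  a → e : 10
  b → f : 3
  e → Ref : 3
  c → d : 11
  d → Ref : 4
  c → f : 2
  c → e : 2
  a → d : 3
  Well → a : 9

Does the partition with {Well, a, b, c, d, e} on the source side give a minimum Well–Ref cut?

Yes — it is a minimum cut (capacity 12).

Given cut capacity: 3 + 2 + 4 + 3 = 12.
Augment Well→a→d→Ref: bottleneck 3, flow now 3.
Augment Well→a→e→Ref: bottleneck 3, flow now 6.
Augment Well→b→f→Ref: bottleneck 3, flow now 9.
Augment Well→c→d→Ref: bottleneck 1, flow now 10.
Augment Well→c→f→Ref: bottleneck 2, flow now 12.
No augmenting path remains; maximum flow = 12.
Cut capacity 12 equals the max flow, so it is a minimum cut.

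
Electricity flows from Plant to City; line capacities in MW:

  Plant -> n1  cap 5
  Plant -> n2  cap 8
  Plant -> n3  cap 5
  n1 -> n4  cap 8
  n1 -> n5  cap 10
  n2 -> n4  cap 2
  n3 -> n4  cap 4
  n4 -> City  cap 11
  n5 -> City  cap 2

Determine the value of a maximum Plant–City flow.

11

Augment Plant→n1→n4→City: bottleneck 5, flow now 5.
Augment Plant→n2→n4→City: bottleneck 2, flow now 7.
Augment Plant→n3→n4→City: bottleneck 4, flow now 11.
No augmenting path remains; maximum flow = 11.
In the residual graph, reachable from Plant: {Plant, n2, n3}.
Min-cut edges: Plant→n1 (5), n2→n4 (2), n3→n4 (4); capacity 5 + 2 + 4 = 11.
This cut is saturated, so no flow can exceed 11.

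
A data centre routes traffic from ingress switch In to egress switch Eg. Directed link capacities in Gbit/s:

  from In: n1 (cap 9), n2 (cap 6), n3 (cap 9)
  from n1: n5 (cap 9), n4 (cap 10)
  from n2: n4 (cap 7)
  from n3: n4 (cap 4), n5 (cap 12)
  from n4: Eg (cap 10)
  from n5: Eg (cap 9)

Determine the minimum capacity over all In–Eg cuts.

19

Augment In→n1→n4→Eg: bottleneck 9, flow now 9.
Augment In→n2→n4→Eg: bottleneck 1, flow now 10.
Augment In→n3→n5→Eg: bottleneck 9, flow now 19.
No augmenting path remains; maximum flow = 19.
By max-flow min-cut, the minimum cut capacity equals the max flow.
In the residual graph, reachable from In: {In, n1, n2, n3, n4, n5}.
Min-cut edges: n4→Eg (10), n5→Eg (9); capacity 10 + 9 = 19.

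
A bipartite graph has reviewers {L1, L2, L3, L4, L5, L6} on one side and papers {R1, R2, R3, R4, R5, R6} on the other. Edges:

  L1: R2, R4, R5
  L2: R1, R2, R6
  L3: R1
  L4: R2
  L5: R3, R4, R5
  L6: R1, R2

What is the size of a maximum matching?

5

Unit-capacity flow: source→left, listed edges, right→sink; max matching = max flow.
Augmenting path L1→R2 (+1); matched 1.
Augmenting path L2→R1 (+1); matched 2.
Augmenting path L5→R3 (+1); matched 3.
Augmenting path L3→R1→L2→R6 (+1); matched 4.
Augmenting path L4→R2→L1→R4 (+1); matched 5.
No augmenting path remains; maximum matching = 5.
König certificate: {L1, L2, L5, R1, R2} is a vertex cover of size 5 (every listed pair touches it), so no matching can be larger.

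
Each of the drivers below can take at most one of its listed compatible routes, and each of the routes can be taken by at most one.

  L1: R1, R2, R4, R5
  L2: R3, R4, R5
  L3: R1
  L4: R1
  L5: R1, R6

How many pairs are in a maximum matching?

Unit-capacity flow: source→left, listed edges, right→sink; max matching = max flow.
Augmenting path L1→R1 (+1); matched 1.
Augmenting path L2→R3 (+1); matched 2.
Augmenting path L5→R6 (+1); matched 3.
Augmenting path L3→R1→L1→R2 (+1); matched 4.
No augmenting path remains; maximum matching = 4.
König certificate: {L1, L2, L5, R1} is a vertex cover of size 4 (every listed pair touches it), so no matching can be larger.

4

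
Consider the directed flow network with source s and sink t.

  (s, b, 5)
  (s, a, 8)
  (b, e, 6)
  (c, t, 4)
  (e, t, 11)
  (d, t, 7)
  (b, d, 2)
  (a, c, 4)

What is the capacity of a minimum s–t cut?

Augment s→a→c→t: bottleneck 4, flow now 4.
Augment s→b→d→t: bottleneck 2, flow now 6.
Augment s→b→e→t: bottleneck 3, flow now 9.
No augmenting path remains; maximum flow = 9.
By max-flow min-cut, the minimum cut capacity equals the max flow.
In the residual graph, reachable from s: {s, a}.
Min-cut edges: s→b (5), a→c (4); capacity 5 + 4 = 9.

9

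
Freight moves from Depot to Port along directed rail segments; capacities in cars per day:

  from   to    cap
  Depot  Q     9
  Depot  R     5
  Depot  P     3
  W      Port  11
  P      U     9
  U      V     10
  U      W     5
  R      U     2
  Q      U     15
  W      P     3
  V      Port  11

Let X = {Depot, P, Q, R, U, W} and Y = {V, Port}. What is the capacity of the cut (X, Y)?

Edges leaving {Depot, P, Q, R, U, W}: U→V (10), W→Port (11).
Cut capacity = 10 + 11 = 21.

21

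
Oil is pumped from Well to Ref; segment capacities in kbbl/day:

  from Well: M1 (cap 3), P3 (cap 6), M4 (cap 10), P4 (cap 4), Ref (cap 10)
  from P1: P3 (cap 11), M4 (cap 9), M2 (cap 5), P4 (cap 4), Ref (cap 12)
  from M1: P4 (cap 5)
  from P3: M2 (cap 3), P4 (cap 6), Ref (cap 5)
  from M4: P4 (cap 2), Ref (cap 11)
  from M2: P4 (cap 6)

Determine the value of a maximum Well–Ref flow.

25

Augment Well→Ref: bottleneck 10, flow now 10.
Augment Well→P3→Ref: bottleneck 5, flow now 15.
Augment Well→M4→Ref: bottleneck 10, flow now 25.
No augmenting path remains; maximum flow = 25.
In the residual graph, reachable from Well: {Well, M1, P3, M2, P4}.
Min-cut edges: Well→M4 (10), Well→Ref (10), P3→Ref (5); capacity 10 + 10 + 5 = 25.
This cut is saturated, so no flow can exceed 25.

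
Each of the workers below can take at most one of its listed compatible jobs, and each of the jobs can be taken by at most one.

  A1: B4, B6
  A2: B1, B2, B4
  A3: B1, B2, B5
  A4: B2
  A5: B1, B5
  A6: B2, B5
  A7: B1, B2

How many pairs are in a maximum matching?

Unit-capacity flow: source→left, listed edges, right→sink; max matching = max flow.
Augmenting path A1→B4 (+1); matched 1.
Augmenting path A2→B1 (+1); matched 2.
Augmenting path A3→B2 (+1); matched 3.
Augmenting path A5→B5 (+1); matched 4.
Augmenting path A7→B1→A2→B4→A1→B6 (+1); matched 5.
No augmenting path remains; maximum matching = 5.
König certificate: {A1, A2, B1, B2, B5} is a vertex cover of size 5 (every listed pair touches it), so no matching can be larger.

5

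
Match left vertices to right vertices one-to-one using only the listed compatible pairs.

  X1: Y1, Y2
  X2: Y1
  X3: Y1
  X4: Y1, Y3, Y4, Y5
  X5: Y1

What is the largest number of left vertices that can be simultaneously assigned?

Unit-capacity flow: source→left, listed edges, right→sink; max matching = max flow.
Augmenting path X1→Y1 (+1); matched 1.
Augmenting path X4→Y3 (+1); matched 2.
Augmenting path X2→Y1→X1→Y2 (+1); matched 3.
No augmenting path remains; maximum matching = 3.
König certificate: {X1, X4, Y1} is a vertex cover of size 3 (every listed pair touches it), so no matching can be larger.

3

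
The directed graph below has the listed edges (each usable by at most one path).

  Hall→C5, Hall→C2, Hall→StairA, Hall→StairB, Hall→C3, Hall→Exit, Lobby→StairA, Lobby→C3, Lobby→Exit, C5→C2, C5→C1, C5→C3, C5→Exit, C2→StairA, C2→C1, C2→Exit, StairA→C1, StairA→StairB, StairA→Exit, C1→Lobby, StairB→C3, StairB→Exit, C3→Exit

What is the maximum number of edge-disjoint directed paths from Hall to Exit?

Assign every edge capacity 1; by Menger, the answer equals the max flow.
Path Hall→Exit (+1); total 1.
Path Hall→C5→Exit (+1); total 2.
Path Hall→C2→Exit (+1); total 3.
Path Hall→StairA→Exit (+1); total 4.
Path Hall→StairB→Exit (+1); total 5.
Path Hall→C3→Exit (+1); total 6.
No residual Hall→Exit path; max flow = 6.
Certifying cut of size 6: {Hall→C2, Hall→C3, Hall→C5, Hall→Exit, Hall→StairA, Hall→StairB}.

6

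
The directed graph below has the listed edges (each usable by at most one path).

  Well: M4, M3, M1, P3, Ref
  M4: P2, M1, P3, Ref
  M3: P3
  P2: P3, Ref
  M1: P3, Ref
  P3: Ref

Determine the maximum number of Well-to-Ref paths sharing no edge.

4

Assign every edge capacity 1; by Menger, the answer equals the max flow.
Path Well→Ref (+1); total 1.
Path Well→M4→Ref (+1); total 2.
Path Well→M1→Ref (+1); total 3.
Path Well→P3→Ref (+1); total 4.
No residual Well→Ref path; max flow = 4.
Certifying cut of size 4: {P3→Ref, Well→M1, Well→M4, Well→Ref}.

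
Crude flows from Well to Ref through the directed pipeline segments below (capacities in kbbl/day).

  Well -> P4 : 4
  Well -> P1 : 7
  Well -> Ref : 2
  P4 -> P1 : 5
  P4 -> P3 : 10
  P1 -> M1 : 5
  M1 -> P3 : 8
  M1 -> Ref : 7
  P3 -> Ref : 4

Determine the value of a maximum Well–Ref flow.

11

Augment Well→Ref: bottleneck 2, flow now 2.
Augment Well→P4→P3→Ref: bottleneck 4, flow now 6.
Augment Well→P1→M1→Ref: bottleneck 5, flow now 11.
No augmenting path remains; maximum flow = 11.
In the residual graph, reachable from Well: {Well, P1}.
Min-cut edges: Well→P4 (4), Well→Ref (2), P1→M1 (5); capacity 4 + 2 + 5 = 11.
This cut is saturated, so no flow can exceed 11.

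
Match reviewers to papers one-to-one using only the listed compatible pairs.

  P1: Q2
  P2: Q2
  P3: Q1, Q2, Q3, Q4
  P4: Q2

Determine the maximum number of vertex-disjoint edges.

2

Unit-capacity flow: source→left, listed edges, right→sink; max matching = max flow.
Augmenting path P1→Q2 (+1); matched 1.
Augmenting path P3→Q1 (+1); matched 2.
No augmenting path remains; maximum matching = 2.
König certificate: {P3, Q2} is a vertex cover of size 2 (every listed pair touches it), so no matching can be larger.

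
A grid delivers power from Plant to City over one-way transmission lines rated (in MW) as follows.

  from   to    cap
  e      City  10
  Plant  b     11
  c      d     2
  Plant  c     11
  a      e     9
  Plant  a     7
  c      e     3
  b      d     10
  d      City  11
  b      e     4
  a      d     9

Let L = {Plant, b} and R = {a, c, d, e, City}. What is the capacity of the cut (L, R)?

32

Edges leaving {Plant, b}: Plant→a (7), Plant→c (11), b→d (10), b→e (4).
Cut capacity = 7 + 11 + 10 + 4 = 32.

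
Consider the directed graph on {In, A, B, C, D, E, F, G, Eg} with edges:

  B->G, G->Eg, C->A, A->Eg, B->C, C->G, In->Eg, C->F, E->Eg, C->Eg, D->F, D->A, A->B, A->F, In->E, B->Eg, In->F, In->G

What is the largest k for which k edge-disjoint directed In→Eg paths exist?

3

Assign every edge capacity 1; by Menger, the answer equals the max flow.
Path In→Eg (+1); total 1.
Path In→E→Eg (+1); total 2.
Path In→G→Eg (+1); total 3.
No residual In→Eg path; max flow = 3.
Certifying cut of size 3: {In→E, In→Eg, In→G}.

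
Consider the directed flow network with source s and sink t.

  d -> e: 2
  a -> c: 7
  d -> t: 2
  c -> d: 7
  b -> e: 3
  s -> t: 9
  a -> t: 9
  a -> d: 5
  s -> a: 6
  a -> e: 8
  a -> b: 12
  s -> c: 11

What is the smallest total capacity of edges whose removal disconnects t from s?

17

Augment s→t: bottleneck 9, flow now 9.
Augment s→a→t: bottleneck 6, flow now 15.
Augment s→c→d→t: bottleneck 2, flow now 17.
No augmenting path remains; maximum flow = 17.
By max-flow min-cut, the minimum cut capacity equals the max flow.
In the residual graph, reachable from s: {s, c, d, e}.
Min-cut edges: s→a (6), s→t (9), d→t (2); capacity 6 + 9 + 2 = 17.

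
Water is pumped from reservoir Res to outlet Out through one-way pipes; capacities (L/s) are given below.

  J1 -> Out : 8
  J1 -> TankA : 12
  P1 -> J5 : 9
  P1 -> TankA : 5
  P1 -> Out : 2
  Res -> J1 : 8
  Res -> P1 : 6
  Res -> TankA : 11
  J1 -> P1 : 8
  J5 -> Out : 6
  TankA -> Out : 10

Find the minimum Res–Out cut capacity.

24

Augment Res→J1→Out: bottleneck 8, flow now 8.
Augment Res→P1→Out: bottleneck 2, flow now 10.
Augment Res→TankA→Out: bottleneck 10, flow now 20.
Augment Res→P1→J5→Out: bottleneck 4, flow now 24.
No augmenting path remains; maximum flow = 24.
By max-flow min-cut, the minimum cut capacity equals the max flow.
In the residual graph, reachable from Res: {Res, TankA}.
Min-cut edges: Res→J1 (8), Res→P1 (6), TankA→Out (10); capacity 8 + 6 + 10 = 24.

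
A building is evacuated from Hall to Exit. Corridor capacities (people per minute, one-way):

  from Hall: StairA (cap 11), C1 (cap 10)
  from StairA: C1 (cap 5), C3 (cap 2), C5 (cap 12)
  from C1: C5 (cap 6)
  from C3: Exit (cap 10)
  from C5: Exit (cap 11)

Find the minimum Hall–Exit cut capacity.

13

Augment Hall→StairA→C3→Exit: bottleneck 2, flow now 2.
Augment Hall→StairA→C5→Exit: bottleneck 9, flow now 11.
Augment Hall→C1→C5→Exit: bottleneck 2, flow now 13.
No augmenting path remains; maximum flow = 13.
By max-flow min-cut, the minimum cut capacity equals the max flow.
In the residual graph, reachable from Hall: {Hall, StairA, C1, C5}.
Min-cut edges: StairA→C3 (2), C5→Exit (11); capacity 2 + 11 = 13.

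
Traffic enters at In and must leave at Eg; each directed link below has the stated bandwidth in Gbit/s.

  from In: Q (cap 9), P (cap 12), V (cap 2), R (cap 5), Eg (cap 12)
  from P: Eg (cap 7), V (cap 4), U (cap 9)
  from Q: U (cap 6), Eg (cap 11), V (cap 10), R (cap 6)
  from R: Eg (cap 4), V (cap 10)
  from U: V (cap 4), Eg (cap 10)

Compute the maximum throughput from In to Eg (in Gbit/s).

Augment In→Eg: bottleneck 12, flow now 12.
Augment In→P→Eg: bottleneck 7, flow now 19.
Augment In→Q→Eg: bottleneck 9, flow now 28.
Augment In→R→Eg: bottleneck 4, flow now 32.
Augment In→P→U→Eg: bottleneck 5, flow now 37.
No augmenting path remains; maximum flow = 37.
In the residual graph, reachable from In: {In, R, V}.
Min-cut edges: In→P (12), In→Q (9), In→Eg (12), R→Eg (4); capacity 12 + 9 + 12 + 4 = 37.
This cut is saturated, so no flow can exceed 37.

37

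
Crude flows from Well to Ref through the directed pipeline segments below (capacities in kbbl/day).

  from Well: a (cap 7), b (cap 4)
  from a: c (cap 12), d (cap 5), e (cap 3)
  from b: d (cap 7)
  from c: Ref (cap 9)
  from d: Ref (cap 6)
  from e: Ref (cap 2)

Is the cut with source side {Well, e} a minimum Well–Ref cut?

No — its capacity is 13, but the minimum cut has capacity 11.

Given cut capacity: 7 + 4 + 2 = 13.
Augment Well→a→c→Ref: bottleneck 7, flow now 7.
Augment Well→b→d→Ref: bottleneck 4, flow now 11.
No augmenting path remains; maximum flow = 11.
In the residual graph, reachable from Well: {Well}.
Min-cut edges: Well→a (7), Well→b (4); capacity 7 + 4 = 11.
Cut capacity 13 exceeds the max flow 11, so it is not minimum.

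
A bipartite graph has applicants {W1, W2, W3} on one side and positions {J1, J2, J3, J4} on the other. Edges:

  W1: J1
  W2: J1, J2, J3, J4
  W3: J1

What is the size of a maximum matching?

Unit-capacity flow: source→left, listed edges, right→sink; max matching = max flow.
Augmenting path W1→J1 (+1); matched 1.
Augmenting path W2→J2 (+1); matched 2.
No augmenting path remains; maximum matching = 2.
König certificate: {W2, J1} is a vertex cover of size 2 (every listed pair touches it), so no matching can be larger.

2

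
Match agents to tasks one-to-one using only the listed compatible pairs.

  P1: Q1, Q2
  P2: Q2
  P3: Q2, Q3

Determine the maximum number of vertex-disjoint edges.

3

Unit-capacity flow: source→left, listed edges, right→sink; max matching = max flow.
Augmenting path P1→Q1 (+1); matched 1.
Augmenting path P2→Q2 (+1); matched 2.
Augmenting path P3→Q3 (+1); matched 3.
No augmenting path remains; maximum matching = 3.
König certificate: {P1, P2, P3} is a vertex cover of size 3 (every listed pair touches it), so no matching can be larger.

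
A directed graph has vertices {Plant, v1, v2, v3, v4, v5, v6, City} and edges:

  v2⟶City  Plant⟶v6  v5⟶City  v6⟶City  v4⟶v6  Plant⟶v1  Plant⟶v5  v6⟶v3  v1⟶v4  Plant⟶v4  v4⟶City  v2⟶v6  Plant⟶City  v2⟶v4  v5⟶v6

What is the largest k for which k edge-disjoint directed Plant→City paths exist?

Assign every edge capacity 1; by Menger, the answer equals the max flow.
Path Plant→City (+1); total 1.
Path Plant→v4→City (+1); total 2.
Path Plant→v5→City (+1); total 3.
Path Plant→v6→City (+1); total 4.
No residual Plant→City path; max flow = 4.
Certifying cut of size 4: {Plant→City, Plant→v5, v4→City, v6→City}.

4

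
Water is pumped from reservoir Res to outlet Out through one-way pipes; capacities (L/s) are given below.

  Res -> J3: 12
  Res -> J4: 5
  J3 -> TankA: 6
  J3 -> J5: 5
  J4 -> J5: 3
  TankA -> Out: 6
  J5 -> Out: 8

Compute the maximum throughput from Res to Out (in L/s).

Augment Res→J3→TankA→Out: bottleneck 6, flow now 6.
Augment Res→J3→J5→Out: bottleneck 5, flow now 11.
Augment Res→J4→J5→Out: bottleneck 3, flow now 14.
No augmenting path remains; maximum flow = 14.
In the residual graph, reachable from Res: {Res, J3, J4}.
Min-cut edges: J3→TankA (6), J3→J5 (5), J4→J5 (3); capacity 6 + 5 + 3 = 14.
This cut is saturated, so no flow can exceed 14.

14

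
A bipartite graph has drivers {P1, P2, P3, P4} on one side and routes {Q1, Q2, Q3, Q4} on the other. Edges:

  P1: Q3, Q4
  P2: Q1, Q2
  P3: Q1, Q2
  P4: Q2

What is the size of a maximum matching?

3

Unit-capacity flow: source→left, listed edges, right→sink; max matching = max flow.
Augmenting path P1→Q3 (+1); matched 1.
Augmenting path P2→Q1 (+1); matched 2.
Augmenting path P3→Q2 (+1); matched 3.
No augmenting path remains; maximum matching = 3.
König certificate: {P1, Q1, Q2} is a vertex cover of size 3 (every listed pair touches it), so no matching can be larger.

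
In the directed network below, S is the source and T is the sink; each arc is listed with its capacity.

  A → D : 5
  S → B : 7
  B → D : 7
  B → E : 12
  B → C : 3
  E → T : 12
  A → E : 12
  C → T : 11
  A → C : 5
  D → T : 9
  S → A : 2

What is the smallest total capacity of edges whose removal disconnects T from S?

Augment S→A→C→T: bottleneck 2, flow now 2.
Augment S→B→C→T: bottleneck 3, flow now 5.
Augment S→B→D→T: bottleneck 4, flow now 9.
No augmenting path remains; maximum flow = 9.
By max-flow min-cut, the minimum cut capacity equals the max flow.
In the residual graph, reachable from S: {S}.
Min-cut edges: S→A (2), S→B (7); capacity 2 + 7 = 9.

9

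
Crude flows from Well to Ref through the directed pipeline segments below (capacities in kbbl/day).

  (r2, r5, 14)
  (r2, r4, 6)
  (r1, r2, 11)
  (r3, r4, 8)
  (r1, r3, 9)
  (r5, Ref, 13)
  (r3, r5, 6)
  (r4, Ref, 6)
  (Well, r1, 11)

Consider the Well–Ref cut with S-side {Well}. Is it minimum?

Yes — it is a minimum cut (capacity 11).

Given cut capacity: 11 = 11.
Augment Well→r1→r2→r4→Ref: bottleneck 6, flow now 6.
Augment Well→r1→r2→r5→Ref: bottleneck 5, flow now 11.
No augmenting path remains; maximum flow = 11.
Cut capacity 11 equals the max flow, so it is a minimum cut.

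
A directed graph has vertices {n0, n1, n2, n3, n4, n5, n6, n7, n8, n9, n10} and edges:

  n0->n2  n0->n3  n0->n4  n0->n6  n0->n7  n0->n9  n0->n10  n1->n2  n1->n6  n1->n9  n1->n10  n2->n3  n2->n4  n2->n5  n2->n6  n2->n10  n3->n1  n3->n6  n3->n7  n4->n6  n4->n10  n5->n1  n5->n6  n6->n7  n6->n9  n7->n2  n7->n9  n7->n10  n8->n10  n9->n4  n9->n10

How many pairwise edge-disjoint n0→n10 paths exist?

6

Assign every edge capacity 1; by Menger, the answer equals the max flow.
Path n0→n10 (+1); total 1.
Path n0→n2→n10 (+1); total 2.
Path n0→n4→n10 (+1); total 3.
Path n0→n7→n10 (+1); total 4.
Path n0→n9→n10 (+1); total 5.
Path n0→n3→n1→n10 (+1); total 6.
No residual n0→n10 path; max flow = 6.
Certifying cut of size 6: {n0→n10, n1→n10, n2→n10, n4→n10, n7→n10, n9→n10}.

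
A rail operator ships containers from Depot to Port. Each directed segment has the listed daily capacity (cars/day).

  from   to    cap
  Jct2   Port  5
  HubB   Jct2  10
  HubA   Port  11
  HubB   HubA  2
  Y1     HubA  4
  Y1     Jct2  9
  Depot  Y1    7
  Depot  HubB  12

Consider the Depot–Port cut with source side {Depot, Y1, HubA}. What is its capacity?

32

Edges leaving {Depot, Y1, HubA}: Depot→HubB (12), Y1→Jct2 (9), HubA→Port (11).
Cut capacity = 12 + 9 + 11 = 32.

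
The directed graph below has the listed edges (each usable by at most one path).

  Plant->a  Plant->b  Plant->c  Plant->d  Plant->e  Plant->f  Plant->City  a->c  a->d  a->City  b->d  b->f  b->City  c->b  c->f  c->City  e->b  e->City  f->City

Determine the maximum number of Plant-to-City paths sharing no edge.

Assign every edge capacity 1; by Menger, the answer equals the max flow.
Path Plant→City (+1); total 1.
Path Plant→a→City (+1); total 2.
Path Plant→b→City (+1); total 3.
Path Plant→c→City (+1); total 4.
Path Plant→e→City (+1); total 5.
Path Plant→f→City (+1); total 6.
No residual Plant→City path; max flow = 6.
Certifying cut of size 6: {Plant→City, Plant→a, Plant→b, Plant→c, Plant→e, Plant→f}.

6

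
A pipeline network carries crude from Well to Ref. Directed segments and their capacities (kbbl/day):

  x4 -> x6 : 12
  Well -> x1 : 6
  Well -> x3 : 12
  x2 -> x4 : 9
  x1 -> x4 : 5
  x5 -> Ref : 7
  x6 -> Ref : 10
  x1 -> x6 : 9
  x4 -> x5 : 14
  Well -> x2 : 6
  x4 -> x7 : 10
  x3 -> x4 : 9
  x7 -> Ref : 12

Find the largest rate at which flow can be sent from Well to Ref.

Augment Well→x1→x6→Ref: bottleneck 6, flow now 6.
Augment Well→x2→x4→x5→Ref: bottleneck 6, flow now 12.
Augment Well→x3→x4→x5→Ref: bottleneck 1, flow now 13.
Augment Well→x3→x4→x6→Ref: bottleneck 4, flow now 17.
Augment Well→x3→x4→x7→Ref: bottleneck 4, flow now 21.
No augmenting path remains; maximum flow = 21.
In the residual graph, reachable from Well: {Well, x3}.
Min-cut edges: Well→x1 (6), Well→x2 (6), x3→x4 (9); capacity 6 + 6 + 9 = 21.
This cut is saturated, so no flow can exceed 21.

21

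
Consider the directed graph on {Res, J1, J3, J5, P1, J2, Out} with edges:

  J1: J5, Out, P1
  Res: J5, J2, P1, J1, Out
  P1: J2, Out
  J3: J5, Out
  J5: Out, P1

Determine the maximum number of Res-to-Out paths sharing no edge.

Assign every edge capacity 1; by Menger, the answer equals the max flow.
Path Res→Out (+1); total 1.
Path Res→J1→Out (+1); total 2.
Path Res→J5→Out (+1); total 3.
Path Res→P1→Out (+1); total 4.
No residual Res→Out path; max flow = 4.
Certifying cut of size 4: {Res→J1, Res→J5, Res→Out, Res→P1}.

4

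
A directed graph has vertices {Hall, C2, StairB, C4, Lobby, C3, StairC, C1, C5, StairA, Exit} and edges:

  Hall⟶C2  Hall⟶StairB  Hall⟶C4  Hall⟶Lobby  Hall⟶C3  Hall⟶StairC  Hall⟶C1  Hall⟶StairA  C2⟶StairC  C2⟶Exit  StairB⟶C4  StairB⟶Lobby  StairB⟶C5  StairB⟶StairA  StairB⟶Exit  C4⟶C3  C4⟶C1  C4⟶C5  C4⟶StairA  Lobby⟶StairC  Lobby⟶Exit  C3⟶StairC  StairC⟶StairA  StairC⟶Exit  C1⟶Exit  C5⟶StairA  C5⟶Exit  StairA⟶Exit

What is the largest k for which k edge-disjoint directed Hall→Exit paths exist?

7

Assign every edge capacity 1; by Menger, the answer equals the max flow.
Path Hall→C2→Exit (+1); total 1.
Path Hall→StairB→Exit (+1); total 2.
Path Hall→Lobby→Exit (+1); total 3.
Path Hall→StairC→Exit (+1); total 4.
Path Hall→C1→Exit (+1); total 5.
Path Hall→StairA→Exit (+1); total 6.
Path Hall→C4→C5→Exit (+1); total 7.
No residual Hall→Exit path; max flow = 7.
Certifying cut of size 7: {Hall→C1, Hall→C2, Hall→C4, Hall→Lobby, Hall→StairB, StairA→Exit, StairC→Exit}.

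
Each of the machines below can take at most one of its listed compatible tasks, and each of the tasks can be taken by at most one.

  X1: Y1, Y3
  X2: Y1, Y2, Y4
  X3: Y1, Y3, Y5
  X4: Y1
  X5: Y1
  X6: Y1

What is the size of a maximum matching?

Unit-capacity flow: source→left, listed edges, right→sink; max matching = max flow.
Augmenting path X1→Y1 (+1); matched 1.
Augmenting path X2→Y2 (+1); matched 2.
Augmenting path X3→Y3 (+1); matched 3.
Augmenting path X4→Y1→X1→Y3→X3→Y5 (+1); matched 4.
No augmenting path remains; maximum matching = 4.
König certificate: {X1, X2, X3, Y1} is a vertex cover of size 4 (every listed pair touches it), so no matching can be larger.

4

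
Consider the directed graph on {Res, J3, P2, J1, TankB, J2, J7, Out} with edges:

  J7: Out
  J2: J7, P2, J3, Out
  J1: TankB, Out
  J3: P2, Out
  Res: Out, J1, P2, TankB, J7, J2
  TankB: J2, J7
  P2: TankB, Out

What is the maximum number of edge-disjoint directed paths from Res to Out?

Assign every edge capacity 1; by Menger, the answer equals the max flow.
Path Res→Out (+1); total 1.
Path Res→P2→Out (+1); total 2.
Path Res→J1→Out (+1); total 3.
Path Res→J2→Out (+1); total 4.
Path Res→J7→Out (+1); total 5.
Path Res→TankB→J2→J3→Out (+1); total 6.
No residual Res→Out path; max flow = 6.
Certifying cut of size 6: {Res→J1, Res→J2, Res→J7, Res→Out, Res→P2, Res→TankB}.

6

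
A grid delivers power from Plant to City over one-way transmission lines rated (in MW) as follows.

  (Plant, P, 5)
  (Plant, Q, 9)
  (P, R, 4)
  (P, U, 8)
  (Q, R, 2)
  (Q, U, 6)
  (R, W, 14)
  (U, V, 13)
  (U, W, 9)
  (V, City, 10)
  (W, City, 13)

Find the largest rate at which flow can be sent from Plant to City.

13

Augment Plant→P→R→W→City: bottleneck 4, flow now 4.
Augment Plant→P→U→V→City: bottleneck 1, flow now 5.
Augment Plant→Q→R→W→City: bottleneck 2, flow now 7.
Augment Plant→Q→U→V→City: bottleneck 6, flow now 13.
No augmenting path remains; maximum flow = 13.
In the residual graph, reachable from Plant: {Plant, Q}.
Min-cut edges: Plant→P (5), Q→R (2), Q→U (6); capacity 5 + 2 + 6 = 13.
This cut is saturated, so no flow can exceed 13.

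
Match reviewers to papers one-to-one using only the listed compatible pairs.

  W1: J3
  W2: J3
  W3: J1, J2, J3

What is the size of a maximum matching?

2

Unit-capacity flow: source→left, listed edges, right→sink; max matching = max flow.
Augmenting path W1→J3 (+1); matched 1.
Augmenting path W3→J1 (+1); matched 2.
No augmenting path remains; maximum matching = 2.
König certificate: {W3, J3} is a vertex cover of size 2 (every listed pair touches it), so no matching can be larger.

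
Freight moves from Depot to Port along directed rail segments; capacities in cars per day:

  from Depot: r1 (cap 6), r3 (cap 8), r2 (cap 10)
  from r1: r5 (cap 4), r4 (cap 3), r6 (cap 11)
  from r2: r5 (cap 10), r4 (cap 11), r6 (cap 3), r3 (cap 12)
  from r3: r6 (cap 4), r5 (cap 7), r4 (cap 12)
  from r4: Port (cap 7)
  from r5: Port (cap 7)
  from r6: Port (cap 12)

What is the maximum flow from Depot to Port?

24

Augment Depot→r1→r4→Port: bottleneck 3, flow now 3.
Augment Depot→r1→r5→Port: bottleneck 3, flow now 6.
Augment Depot→r2→r4→Port: bottleneck 4, flow now 10.
Augment Depot→r2→r5→Port: bottleneck 4, flow now 14.
Augment Depot→r2→r6→Port: bottleneck 2, flow now 16.
Augment Depot→r3→r6→Port: bottleneck 4, flow now 20.
Augment Depot→r3→r4→r1→r6→Port: bottleneck 3, flow now 23. (uses reverse residual edge)
Augment Depot→r3→r4→r2→r6→Port: bottleneck 1, flow now 24. (uses reverse residual edge)
No augmenting path remains; maximum flow = 24.
In the residual graph, reachable from Depot: {Depot}.
Min-cut edges: Depot→r1 (6), Depot→r2 (10), Depot→r3 (8); capacity 6 + 10 + 8 = 24.
This cut is saturated, so no flow can exceed 24.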